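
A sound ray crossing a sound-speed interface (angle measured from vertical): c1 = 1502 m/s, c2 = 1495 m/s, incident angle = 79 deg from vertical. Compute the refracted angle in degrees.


sin(theta2) = (c2/c1)*sin(theta1) = (1495/1502)*sin(79 deg) = 0.97705
theta2 = arcsin(0.97705) = 77.7

77.7 deg


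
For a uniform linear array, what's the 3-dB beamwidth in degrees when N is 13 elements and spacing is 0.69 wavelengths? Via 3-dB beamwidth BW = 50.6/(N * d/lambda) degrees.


BW = 50.6 / (13 * 0.69) = 50.6 / 8.97 = 5.64

5.64 deg


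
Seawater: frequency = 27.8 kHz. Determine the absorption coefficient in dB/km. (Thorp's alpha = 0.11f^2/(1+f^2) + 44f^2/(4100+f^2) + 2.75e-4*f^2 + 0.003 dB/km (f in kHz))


f^2 = 772.84
alpha = 0.11*772.84/(1+772.84) + 44*772.84/(4100+772.84) + 2.75e-4*772.84 + 0.003 = 7.304

7.304 dB/km


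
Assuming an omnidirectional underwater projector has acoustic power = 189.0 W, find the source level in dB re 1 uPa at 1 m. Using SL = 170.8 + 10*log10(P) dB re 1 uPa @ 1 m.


SL = 170.8 + 10*log10(189.0) = 170.8 + 22.76 = 193.56

193.56 dB


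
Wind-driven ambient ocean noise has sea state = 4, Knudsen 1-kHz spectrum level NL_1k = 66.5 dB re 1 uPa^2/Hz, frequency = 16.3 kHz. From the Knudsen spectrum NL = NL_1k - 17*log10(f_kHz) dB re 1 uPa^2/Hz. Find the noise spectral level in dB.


NL = NL_1k - 17*log10(f_kHz) = 66.5 - 17*log10(16.3) = 66.5 - (20.61) = 45.89

45.89 dB


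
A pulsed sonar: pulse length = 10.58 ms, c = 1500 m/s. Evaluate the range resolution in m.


dR = c*tau/2 = 1500 * 10.58e-3 / 2 = 7.935

7.935 m


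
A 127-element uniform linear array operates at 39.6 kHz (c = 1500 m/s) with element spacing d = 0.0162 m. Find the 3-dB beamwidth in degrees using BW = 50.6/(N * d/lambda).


0.93 deg


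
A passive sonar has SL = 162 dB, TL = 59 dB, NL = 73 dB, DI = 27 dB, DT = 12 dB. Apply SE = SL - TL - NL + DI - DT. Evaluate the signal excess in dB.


SE = SL - TL - NL + DI - DT = 162 - 59 - 73 + 27 - 12 = 45

45 dB


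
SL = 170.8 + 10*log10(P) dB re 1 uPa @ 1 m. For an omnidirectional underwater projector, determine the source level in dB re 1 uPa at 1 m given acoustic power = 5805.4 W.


SL = 170.8 + 10*log10(5805.4) = 170.8 + 37.64 = 208.44

208.44 dB


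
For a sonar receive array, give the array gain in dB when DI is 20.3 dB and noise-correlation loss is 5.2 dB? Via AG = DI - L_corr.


AG = DI - L_corr = 20.3 - 5.2 = 15.1

15.1 dB


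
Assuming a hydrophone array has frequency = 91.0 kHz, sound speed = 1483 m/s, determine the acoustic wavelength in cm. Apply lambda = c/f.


1.63 cm


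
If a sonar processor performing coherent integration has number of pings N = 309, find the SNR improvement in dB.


Gain = 10*log10(309) = 24.9

24.9 dB


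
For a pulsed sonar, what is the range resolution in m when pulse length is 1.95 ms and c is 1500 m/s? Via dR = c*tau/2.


1.4625 m


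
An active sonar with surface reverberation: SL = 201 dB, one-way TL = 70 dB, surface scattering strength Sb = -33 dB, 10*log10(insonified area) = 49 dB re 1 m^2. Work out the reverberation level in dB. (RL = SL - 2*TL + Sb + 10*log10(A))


RL = SL - 2*TL + Sb + 10*log10(A) = 201 - 2*70 + (-33) + 49 = 77

77 dB


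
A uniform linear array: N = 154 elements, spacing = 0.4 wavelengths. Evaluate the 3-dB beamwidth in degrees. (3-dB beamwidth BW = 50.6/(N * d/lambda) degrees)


BW = 50.6 / (154 * 0.4) = 50.6 / 61.6 = 0.82

0.82 deg


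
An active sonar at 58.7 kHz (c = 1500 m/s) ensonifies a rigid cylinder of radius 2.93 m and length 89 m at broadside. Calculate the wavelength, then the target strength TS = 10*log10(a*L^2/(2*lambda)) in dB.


Step 1: lambda = c/f = 1500/58700 = 0.02555 m
Step 2: TS = 10*log10(a*L^2/(2*lambda)) = 10*log10(2.93*89^2/(2*0.02555)) = 56.57

56.57 dB


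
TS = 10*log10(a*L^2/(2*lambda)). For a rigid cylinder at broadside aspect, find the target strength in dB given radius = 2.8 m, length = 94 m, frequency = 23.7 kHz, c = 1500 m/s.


52.91 dB


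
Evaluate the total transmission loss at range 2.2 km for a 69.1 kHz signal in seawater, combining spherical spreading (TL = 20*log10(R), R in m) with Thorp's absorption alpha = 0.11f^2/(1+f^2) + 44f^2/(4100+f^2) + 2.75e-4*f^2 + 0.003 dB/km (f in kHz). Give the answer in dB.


Step 1 (Thorp): alpha = 0.11*4774.81/(1+4774.81) + 44*4774.81/(4100+4774.81) + 2.75e-4*4774.81 + 0.003 = 25.0989 dB/km
Step 2: TL_spread = 20*log10(2200) = 66.85 dB
Step 3: TL_abs = alpha*R = 25.0989 * 2.2 = 55.22 dB
Step 4: TL_total = 66.85 + 55.22 = 122.07

122.07 dB


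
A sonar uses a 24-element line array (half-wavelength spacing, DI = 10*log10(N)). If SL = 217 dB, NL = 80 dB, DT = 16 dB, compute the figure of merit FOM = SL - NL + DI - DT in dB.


Step 1: DI = 10*log10(24) = 13.8 dB
Step 2: FOM = SL - NL + DI - DT = 217 - 80 + 13.8 - 16 = 134.8

134.8 dB


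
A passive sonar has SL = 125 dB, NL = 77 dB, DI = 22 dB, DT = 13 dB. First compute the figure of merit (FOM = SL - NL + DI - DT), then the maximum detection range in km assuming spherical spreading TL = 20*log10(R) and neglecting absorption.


Step 1: FOM = SL - NL + DI - DT = 125 - 77 + 22 - 13 = 57 dB
Step 2: at max range FOM = TL = 20*log10(R), so R = 10^(57/20) = 707.95 m = 0.71 km

0.71 km


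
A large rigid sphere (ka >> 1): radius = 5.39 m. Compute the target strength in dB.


TS = 10*log10(5.39^2 / 4) = 10*log10(7.263025) = 8.61

8.61 dB


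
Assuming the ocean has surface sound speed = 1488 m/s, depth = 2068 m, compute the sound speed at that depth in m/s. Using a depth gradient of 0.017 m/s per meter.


1523.156 m/s


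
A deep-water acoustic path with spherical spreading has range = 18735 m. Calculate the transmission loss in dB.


85.45 dB


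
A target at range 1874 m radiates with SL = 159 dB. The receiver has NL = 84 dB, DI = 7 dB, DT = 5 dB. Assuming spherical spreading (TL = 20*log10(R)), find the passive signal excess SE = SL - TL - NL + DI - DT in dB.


Step 1: TL = 20*log10(1874) = 65.46 dB
Step 2: SE = 159 - 65.46 - 84 + 7 - 5 = 11.54

11.54 dB


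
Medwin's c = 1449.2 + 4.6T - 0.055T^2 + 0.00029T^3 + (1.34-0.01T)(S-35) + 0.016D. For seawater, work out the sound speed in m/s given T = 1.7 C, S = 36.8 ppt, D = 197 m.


1462.4 m/s


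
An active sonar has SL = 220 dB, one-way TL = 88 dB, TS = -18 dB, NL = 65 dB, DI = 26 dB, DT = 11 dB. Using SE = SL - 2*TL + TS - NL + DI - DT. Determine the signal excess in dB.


-24 dB


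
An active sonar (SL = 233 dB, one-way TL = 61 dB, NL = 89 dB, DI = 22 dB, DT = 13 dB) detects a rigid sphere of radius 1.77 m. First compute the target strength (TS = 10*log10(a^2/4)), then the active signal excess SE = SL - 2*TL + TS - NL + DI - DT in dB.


Step 1: TS = 10*log10(1.77^2/4) = -1.06 dB
Step 2: SE = SL - 2*TL + TS - NL + DI - DT = 233 - 2*61 + (-1.06) - 89 + 22 - 13 = 29.94

29.94 dB


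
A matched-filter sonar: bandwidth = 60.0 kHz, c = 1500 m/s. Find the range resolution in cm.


dR = c/(2*BW) = 1500 / (2 * 60.0e3) = 0.0125 m = 1.25 cm

1.25 cm


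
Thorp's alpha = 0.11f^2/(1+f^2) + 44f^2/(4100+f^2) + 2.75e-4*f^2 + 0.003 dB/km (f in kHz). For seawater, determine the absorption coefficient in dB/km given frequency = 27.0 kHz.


f^2 = 729.0
alpha = 0.11*729.0/(1+729.0) + 44*729.0/(4100+729.0) + 2.75e-4*729.0 + 0.003 = 6.956

6.956 dB/km


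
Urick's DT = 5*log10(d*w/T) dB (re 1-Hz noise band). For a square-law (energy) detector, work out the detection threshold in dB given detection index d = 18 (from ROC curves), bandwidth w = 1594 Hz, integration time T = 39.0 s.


DT = 5*log10(d*w/T) = 5*log10(18 * 1594 / 39.0) = 5*log10(735.69) = 14.33

14.33 dB


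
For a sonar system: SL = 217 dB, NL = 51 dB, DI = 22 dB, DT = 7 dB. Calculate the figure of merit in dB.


FOM = SL - NL + DI - DT = 217 - 51 + 22 - 7 = 181

181 dB


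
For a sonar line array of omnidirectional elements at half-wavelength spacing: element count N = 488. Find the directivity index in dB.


26.88 dB


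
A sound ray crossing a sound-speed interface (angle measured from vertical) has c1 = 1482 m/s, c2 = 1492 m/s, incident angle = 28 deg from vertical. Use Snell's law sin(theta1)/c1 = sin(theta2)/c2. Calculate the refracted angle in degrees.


sin(theta2) = (c2/c1)*sin(theta1) = (1492/1482)*sin(28 deg) = 0.47264
theta2 = arcsin(0.47264) = 28.21

28.21 deg


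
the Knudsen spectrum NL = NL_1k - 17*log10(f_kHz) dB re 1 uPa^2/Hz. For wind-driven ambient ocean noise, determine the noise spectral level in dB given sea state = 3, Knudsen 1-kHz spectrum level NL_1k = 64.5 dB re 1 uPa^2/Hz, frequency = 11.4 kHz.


46.53 dB


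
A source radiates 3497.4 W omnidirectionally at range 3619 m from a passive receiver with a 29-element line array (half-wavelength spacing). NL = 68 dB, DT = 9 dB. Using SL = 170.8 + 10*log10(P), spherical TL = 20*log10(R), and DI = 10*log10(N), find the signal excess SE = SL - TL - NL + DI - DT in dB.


72.69 dB


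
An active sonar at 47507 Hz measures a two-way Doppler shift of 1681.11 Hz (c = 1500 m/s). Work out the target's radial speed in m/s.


From fd = 2*f*v/c, v = c*fd/(2*f) = 1500 * 1681.11 / (2*47507) = 26.54

26.54 m/s


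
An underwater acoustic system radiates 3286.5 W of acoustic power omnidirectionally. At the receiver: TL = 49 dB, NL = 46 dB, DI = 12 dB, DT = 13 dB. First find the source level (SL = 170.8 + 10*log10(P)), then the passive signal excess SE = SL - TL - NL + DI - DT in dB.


Step 1: SL = 170.8 + 10*log10(3286.5) = 205.97 dB
Step 2: SE = SL - TL - NL + DI - DT = 205.97 - 49 - 46 + 12 - 13 = 109.97

109.97 dB


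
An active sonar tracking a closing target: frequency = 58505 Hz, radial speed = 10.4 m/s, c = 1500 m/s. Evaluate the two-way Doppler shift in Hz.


811.27 Hz


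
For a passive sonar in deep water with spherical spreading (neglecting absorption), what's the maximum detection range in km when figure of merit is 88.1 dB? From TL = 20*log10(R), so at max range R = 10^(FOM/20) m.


25.41 km


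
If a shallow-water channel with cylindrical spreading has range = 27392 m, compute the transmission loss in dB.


TL = 10*log10(27392) = 44.38

44.38 dB


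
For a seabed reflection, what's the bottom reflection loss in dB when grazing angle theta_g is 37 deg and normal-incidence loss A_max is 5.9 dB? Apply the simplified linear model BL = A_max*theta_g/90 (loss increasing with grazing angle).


2.43 dB


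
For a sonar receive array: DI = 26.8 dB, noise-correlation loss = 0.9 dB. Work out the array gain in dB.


25.9 dB


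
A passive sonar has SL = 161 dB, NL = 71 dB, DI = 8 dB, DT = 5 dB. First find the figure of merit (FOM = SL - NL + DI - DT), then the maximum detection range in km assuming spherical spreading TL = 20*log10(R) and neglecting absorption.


Step 1: FOM = SL - NL + DI - DT = 161 - 71 + 8 - 5 = 93 dB
Step 2: at max range FOM = TL = 20*log10(R), so R = 10^(93/20) = 44668.36 m = 44.67 km

44.67 km


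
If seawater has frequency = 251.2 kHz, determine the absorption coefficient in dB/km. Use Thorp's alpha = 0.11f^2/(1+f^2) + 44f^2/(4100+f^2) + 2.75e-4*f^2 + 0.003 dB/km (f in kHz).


f^2 = 63101.44
alpha = 0.11*63101.44/(1+63101.44) + 44*63101.44/(4100+63101.44) + 2.75e-4*63101.44 + 0.003 = 58.781

58.781 dB/km


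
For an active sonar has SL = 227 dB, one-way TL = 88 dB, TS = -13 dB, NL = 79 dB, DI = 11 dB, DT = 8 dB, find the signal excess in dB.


-38 dB


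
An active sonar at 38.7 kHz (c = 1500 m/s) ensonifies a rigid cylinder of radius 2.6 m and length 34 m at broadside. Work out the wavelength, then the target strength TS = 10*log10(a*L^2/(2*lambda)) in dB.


Step 1: lambda = c/f = 1500/38700 = 0.03876 m
Step 2: TS = 10*log10(a*L^2/(2*lambda)) = 10*log10(2.6*34^2/(2*0.03876)) = 45.89

45.89 dB


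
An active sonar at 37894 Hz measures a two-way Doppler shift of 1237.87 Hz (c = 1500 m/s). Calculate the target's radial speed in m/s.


From fd = 2*f*v/c, v = c*fd/(2*f) = 1500 * 1237.87 / (2*37894) = 24.5

24.5 m/s


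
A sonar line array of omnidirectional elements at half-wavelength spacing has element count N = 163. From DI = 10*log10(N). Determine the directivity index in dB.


22.12 dB


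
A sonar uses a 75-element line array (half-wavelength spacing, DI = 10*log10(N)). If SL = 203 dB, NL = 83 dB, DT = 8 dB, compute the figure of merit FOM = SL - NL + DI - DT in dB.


130.75 dB


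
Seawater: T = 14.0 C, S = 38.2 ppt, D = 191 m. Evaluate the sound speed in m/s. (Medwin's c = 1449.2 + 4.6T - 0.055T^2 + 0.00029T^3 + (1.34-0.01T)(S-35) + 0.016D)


1510.51 m/s


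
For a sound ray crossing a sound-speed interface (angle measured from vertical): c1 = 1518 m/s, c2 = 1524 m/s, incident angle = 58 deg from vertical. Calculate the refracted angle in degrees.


sin(theta2) = (c2/c1)*sin(theta1) = (1524/1518)*sin(58 deg) = 0.8514
theta2 = arcsin(0.8514) = 58.36

58.36 deg


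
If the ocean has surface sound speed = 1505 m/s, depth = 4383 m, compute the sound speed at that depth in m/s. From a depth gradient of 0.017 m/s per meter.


1579.511 m/s


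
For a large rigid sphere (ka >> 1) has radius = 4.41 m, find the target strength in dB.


6.87 dB


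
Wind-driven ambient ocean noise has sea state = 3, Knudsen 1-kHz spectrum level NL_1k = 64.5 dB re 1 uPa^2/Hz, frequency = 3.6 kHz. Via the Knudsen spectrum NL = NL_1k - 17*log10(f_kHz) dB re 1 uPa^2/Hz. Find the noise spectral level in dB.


55.04 dB


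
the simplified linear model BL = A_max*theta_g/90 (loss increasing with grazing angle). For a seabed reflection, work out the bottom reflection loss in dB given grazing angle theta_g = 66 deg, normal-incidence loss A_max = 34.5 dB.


BL = A_max * theta_g / 90 = 34.5 * 66 / 90 = 25.3

25.3 dB


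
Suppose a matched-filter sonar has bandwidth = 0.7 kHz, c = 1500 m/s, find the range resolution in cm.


107.14 cm


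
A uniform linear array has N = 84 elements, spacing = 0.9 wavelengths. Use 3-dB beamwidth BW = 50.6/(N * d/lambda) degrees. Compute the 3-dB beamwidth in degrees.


BW = 50.6 / (84 * 0.9) = 50.6 / 75.6 = 0.67

0.67 deg


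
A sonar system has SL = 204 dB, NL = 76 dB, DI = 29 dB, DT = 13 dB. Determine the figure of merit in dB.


FOM = SL - NL + DI - DT = 204 - 76 + 29 - 13 = 144

144 dB


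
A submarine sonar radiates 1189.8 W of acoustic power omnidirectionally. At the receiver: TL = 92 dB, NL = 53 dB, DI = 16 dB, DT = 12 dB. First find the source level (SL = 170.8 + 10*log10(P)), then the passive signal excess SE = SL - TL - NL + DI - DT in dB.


Step 1: SL = 170.8 + 10*log10(1189.8) = 201.55 dB
Step 2: SE = SL - TL - NL + DI - DT = 201.55 - 92 - 53 + 16 - 12 = 60.55

60.55 dB


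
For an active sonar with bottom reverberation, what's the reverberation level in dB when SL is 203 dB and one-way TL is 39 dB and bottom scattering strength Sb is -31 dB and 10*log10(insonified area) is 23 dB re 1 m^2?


RL = SL - 2*TL + Sb + 10*log10(A) = 203 - 2*39 + (-31) + 23 = 117

117 dB


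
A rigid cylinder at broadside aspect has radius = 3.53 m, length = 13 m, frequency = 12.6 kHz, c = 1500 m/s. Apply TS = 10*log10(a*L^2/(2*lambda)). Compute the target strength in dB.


33.99 dB


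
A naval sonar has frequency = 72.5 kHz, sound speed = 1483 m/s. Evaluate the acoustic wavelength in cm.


2.05 cm


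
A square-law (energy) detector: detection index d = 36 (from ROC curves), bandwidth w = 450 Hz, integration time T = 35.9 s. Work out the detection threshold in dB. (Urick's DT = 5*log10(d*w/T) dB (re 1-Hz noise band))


DT = 5*log10(d*w/T) = 5*log10(36 * 450 / 35.9) = 5*log10(451.25) = 13.27

13.27 dB


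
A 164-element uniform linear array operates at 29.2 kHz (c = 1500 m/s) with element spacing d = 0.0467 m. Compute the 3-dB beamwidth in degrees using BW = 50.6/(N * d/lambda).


Step 1: lambda = 1500/29200 = 0.05137 m
Step 2: d/lambda = 0.0467/0.05137 = 0.9091
Step 3: BW = 50.6/(N * d/lambda) = 50.6/(164 * 0.9091) = 0.34

0.34 deg


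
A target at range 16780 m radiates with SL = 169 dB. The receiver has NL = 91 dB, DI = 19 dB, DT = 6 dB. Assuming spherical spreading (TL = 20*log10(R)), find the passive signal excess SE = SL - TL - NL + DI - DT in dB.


6.5 dB


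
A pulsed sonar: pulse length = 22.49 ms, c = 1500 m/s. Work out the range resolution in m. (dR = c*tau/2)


dR = c*tau/2 = 1500 * 22.49e-3 / 2 = 16.8675

16.8675 m


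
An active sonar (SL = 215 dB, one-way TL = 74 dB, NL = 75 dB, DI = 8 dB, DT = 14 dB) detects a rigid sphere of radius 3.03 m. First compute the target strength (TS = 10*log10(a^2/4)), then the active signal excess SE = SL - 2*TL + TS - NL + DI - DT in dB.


Step 1: TS = 10*log10(3.03^2/4) = 3.61 dB
Step 2: SE = SL - 2*TL + TS - NL + DI - DT = 215 - 2*74 + (3.61) - 75 + 8 - 14 = -10.39

-10.39 dB


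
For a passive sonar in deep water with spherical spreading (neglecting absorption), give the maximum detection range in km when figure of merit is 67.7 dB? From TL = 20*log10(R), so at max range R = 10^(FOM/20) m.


At max range FOM = TL, so 20*log10(R) = 67.7
R = 10^(67.7/20) = 2426.61 m = 2.43 km

2.43 km


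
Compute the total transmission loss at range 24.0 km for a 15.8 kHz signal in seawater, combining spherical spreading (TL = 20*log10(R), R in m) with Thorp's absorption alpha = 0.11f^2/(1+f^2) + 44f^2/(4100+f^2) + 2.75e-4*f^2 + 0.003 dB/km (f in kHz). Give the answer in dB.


Step 1 (Thorp): alpha = 0.11*249.64/(1+249.64) + 44*249.64/(4100+249.64) + 2.75e-4*249.64 + 0.003 = 2.7065 dB/km
Step 2: TL_spread = 20*log10(24000) = 87.6 dB
Step 3: TL_abs = alpha*R = 2.7065 * 24.0 = 64.96 dB
Step 4: TL_total = 87.6 + 64.96 = 152.56

152.56 dB


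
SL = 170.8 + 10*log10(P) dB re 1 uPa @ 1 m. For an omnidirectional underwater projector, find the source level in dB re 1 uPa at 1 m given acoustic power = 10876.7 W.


SL = 170.8 + 10*log10(10876.7) = 170.8 + 40.36 = 211.16

211.16 dB


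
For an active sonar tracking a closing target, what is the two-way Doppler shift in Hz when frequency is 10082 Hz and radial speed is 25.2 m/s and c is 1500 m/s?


fd = 2*f*v/c = 2 * 10082 * 25.2 / 1500 = 338.76

338.76 Hz


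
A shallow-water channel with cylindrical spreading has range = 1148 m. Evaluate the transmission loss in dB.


30.6 dB


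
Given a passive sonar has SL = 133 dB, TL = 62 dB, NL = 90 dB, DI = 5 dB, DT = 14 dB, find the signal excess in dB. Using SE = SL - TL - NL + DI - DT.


-28 dB


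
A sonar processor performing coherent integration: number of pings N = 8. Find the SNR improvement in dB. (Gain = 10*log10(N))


9.03 dB


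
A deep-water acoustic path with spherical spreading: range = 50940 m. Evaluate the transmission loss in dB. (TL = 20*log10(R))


TL = 20*log10(50940) = 94.14

94.14 dB


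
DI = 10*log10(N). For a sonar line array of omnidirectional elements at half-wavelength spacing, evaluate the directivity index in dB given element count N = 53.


17.24 dB


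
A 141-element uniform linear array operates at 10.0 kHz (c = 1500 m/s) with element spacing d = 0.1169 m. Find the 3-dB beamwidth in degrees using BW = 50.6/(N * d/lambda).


Step 1: lambda = 1500/10000 = 0.15 m
Step 2: d/lambda = 0.1169/0.15 = 0.7793
Step 3: BW = 50.6/(N * d/lambda) = 50.6/(141 * 0.7793) = 0.46

0.46 deg


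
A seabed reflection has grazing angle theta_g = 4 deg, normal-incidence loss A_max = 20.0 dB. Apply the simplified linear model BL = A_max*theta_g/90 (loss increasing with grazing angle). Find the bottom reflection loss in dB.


BL = A_max * theta_g / 90 = 20.0 * 4 / 90 = 0.89

0.89 dB


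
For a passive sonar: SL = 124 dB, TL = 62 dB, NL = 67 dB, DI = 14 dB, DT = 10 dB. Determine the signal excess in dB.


SE = SL - TL - NL + DI - DT = 124 - 62 - 67 + 14 - 10 = -1

-1 dB


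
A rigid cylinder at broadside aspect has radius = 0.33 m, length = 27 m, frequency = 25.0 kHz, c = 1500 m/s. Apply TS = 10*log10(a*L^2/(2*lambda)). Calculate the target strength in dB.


lambda = 1500/25000 = 0.06 m
TS = 10*log10(0.33*27^2/(2*0.06)) = 33.02

33.02 dB


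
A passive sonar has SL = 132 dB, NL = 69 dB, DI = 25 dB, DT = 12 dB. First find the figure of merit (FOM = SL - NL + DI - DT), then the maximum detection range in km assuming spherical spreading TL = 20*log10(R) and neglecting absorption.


Step 1: FOM = SL - NL + DI - DT = 132 - 69 + 25 - 12 = 76 dB
Step 2: at max range FOM = TL = 20*log10(R), so R = 10^(76/20) = 6309.57 m = 6.31 km

6.31 km


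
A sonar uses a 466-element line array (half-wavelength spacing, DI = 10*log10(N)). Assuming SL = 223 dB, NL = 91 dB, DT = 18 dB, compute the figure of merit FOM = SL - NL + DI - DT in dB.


140.68 dB


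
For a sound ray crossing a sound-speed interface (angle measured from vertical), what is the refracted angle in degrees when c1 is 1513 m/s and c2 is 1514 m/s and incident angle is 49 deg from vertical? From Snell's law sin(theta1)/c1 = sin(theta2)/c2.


sin(theta2) = (c2/c1)*sin(theta1) = (1514/1513)*sin(49 deg) = 0.75521
theta2 = arcsin(0.75521) = 49.04

49.04 deg


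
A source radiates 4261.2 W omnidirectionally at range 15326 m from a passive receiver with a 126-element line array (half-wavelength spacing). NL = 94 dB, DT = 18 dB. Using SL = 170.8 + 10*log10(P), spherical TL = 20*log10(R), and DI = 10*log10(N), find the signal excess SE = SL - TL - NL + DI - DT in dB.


Step 1: SL = 170.8 + 10*log10(4261.2) = 207.1 dB
Step 2: TL = 20*log10(15326) = 83.71 dB
Step 3: DI = 10*log10(126) = 21.0 dB
Step 4: SE = SL - TL - NL + DI - DT = 207.1 - 83.71 - 94 + 21.0 - 18 = 32.39

32.39 dB


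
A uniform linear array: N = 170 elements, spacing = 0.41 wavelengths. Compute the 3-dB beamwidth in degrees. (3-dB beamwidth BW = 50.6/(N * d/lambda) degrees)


BW = 50.6 / (170 * 0.41) = 50.6 / 69.7 = 0.73

0.73 deg


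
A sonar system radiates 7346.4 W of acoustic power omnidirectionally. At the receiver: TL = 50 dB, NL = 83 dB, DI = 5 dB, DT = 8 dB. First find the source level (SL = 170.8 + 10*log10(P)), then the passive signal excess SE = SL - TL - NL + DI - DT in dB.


Step 1: SL = 170.8 + 10*log10(7346.4) = 209.46 dB
Step 2: SE = SL - TL - NL + DI - DT = 209.46 - 50 - 83 + 5 - 8 = 73.46

73.46 dB


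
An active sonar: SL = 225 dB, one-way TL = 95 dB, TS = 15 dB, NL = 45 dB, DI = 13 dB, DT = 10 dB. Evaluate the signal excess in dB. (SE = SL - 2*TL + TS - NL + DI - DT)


SE = SL - 2*TL + TS - NL + DI - DT = 225 - 2*95 + (15) - 45 + 13 - 10 = 8

8 dB


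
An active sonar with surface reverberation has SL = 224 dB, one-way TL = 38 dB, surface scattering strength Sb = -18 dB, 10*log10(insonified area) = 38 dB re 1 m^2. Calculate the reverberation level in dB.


RL = SL - 2*TL + Sb + 10*log10(A) = 224 - 2*38 + (-18) + 38 = 168

168 dB


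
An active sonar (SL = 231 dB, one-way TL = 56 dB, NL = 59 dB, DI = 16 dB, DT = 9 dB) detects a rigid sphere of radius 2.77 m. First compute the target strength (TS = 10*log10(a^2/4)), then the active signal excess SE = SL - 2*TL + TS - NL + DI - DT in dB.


Step 1: TS = 10*log10(2.77^2/4) = 2.83 dB
Step 2: SE = SL - 2*TL + TS - NL + DI - DT = 231 - 2*56 + (2.83) - 59 + 16 - 9 = 69.83

69.83 dB


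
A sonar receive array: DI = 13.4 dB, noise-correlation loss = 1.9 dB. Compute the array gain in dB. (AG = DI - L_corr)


AG = DI - L_corr = 13.4 - 1.9 = 11.5

11.5 dB


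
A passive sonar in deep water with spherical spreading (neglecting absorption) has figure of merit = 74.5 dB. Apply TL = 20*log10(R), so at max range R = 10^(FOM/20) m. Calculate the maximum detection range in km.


5.31 km


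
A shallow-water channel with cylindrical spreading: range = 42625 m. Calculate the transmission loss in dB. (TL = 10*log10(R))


TL = 10*log10(42625) = 46.3

46.3 dB


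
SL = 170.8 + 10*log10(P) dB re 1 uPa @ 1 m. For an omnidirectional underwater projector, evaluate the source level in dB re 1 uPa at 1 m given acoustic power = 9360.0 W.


SL = 170.8 + 10*log10(9360.0) = 170.8 + 39.71 = 210.51

210.51 dB


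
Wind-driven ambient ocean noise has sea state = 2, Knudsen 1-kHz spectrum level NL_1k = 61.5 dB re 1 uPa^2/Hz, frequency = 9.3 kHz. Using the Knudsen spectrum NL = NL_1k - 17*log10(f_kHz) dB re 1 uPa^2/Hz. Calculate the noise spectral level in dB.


45.04 dB


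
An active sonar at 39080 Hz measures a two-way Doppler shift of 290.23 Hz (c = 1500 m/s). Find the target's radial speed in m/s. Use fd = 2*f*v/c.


From fd = 2*f*v/c, v = c*fd/(2*f) = 1500 * 290.23 / (2*39080) = 5.57

5.57 m/s


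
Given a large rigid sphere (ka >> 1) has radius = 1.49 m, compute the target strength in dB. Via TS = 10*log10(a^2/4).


-2.56 dB


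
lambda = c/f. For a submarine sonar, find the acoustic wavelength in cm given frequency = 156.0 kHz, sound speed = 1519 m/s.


0.97 cm


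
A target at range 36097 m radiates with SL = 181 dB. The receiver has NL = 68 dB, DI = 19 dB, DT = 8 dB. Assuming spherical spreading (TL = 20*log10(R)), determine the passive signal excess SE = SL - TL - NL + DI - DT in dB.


Step 1: TL = 20*log10(36097) = 91.15 dB
Step 2: SE = 181 - 91.15 - 68 + 19 - 8 = 32.85

32.85 dB


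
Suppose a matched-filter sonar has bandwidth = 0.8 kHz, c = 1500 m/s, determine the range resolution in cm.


93.75 cm


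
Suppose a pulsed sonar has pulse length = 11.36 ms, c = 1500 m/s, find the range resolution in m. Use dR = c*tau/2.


dR = c*tau/2 = 1500 * 11.36e-3 / 2 = 8.52

8.52 m


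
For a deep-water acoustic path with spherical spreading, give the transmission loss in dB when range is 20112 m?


TL = 20*log10(20112) = 86.07

86.07 dB


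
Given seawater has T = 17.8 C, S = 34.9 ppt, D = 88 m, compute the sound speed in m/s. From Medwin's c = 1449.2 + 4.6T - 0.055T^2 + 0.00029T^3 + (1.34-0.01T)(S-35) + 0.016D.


c = 1449.2 + 4.6*17.8 - 0.055*17.8^2 + 0.00029*17.8^3 + (1.34 - 0.01*17.8)*(34.9 - 35) + 0.016*88 = 1516.58

1516.58 m/s


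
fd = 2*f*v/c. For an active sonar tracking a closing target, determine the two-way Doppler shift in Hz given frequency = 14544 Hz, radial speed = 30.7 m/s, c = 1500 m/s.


595.33 Hz


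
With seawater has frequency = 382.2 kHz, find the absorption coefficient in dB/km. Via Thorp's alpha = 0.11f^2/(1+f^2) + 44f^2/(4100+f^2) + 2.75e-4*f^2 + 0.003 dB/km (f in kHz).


f^2 = 146076.84
alpha = 0.11*146076.84/(1+146076.84) + 44*146076.84/(4100+146076.84) + 2.75e-4*146076.84 + 0.003 = 83.083

83.083 dB/km


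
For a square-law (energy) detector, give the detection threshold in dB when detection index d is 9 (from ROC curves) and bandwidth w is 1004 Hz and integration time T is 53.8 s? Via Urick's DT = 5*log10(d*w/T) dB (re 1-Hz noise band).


DT = 5*log10(d*w/T) = 5*log10(9 * 1004 / 53.8) = 5*log10(167.96) = 11.13

11.13 dB


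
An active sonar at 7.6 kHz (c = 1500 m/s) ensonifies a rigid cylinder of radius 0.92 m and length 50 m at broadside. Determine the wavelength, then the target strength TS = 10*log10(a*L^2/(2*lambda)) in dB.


Step 1: lambda = c/f = 1500/7600 = 0.19737 m
Step 2: TS = 10*log10(a*L^2/(2*lambda)) = 10*log10(0.92*50^2/(2*0.19737)) = 37.65

37.65 dB


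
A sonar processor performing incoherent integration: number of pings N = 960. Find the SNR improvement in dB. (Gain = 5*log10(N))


Gain = 5*log10(960) = 14.91

14.91 dB


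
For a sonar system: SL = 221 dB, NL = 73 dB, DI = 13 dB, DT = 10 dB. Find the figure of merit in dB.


FOM = SL - NL + DI - DT = 221 - 73 + 13 - 10 = 151

151 dB


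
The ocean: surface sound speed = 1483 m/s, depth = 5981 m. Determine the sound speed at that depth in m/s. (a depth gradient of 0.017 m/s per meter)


c = 1483 + 0.017 * 5981 = 1584.677

1584.677 m/s


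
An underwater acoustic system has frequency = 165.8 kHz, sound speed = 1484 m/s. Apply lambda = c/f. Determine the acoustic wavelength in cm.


0.9 cm


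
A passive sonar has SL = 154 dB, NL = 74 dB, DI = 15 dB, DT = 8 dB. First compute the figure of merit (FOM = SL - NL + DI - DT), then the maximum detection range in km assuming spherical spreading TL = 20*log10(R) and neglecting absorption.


Step 1: FOM = SL - NL + DI - DT = 154 - 74 + 15 - 8 = 87 dB
Step 2: at max range FOM = TL = 20*log10(R), so R = 10^(87/20) = 22387.21 m = 22.39 km

22.39 km


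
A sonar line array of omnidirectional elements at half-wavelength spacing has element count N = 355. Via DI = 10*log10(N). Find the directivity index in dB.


DI = 10*log10(355) = 25.5

25.5 dB


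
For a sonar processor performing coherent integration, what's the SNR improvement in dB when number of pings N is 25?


Gain = 10*log10(25) = 13.98

13.98 dB


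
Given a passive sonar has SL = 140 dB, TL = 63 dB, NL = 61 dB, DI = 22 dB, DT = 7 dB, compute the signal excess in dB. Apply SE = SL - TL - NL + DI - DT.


31 dB


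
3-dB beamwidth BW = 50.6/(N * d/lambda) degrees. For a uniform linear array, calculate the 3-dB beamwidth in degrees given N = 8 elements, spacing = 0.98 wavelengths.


BW = 50.6 / (8 * 0.98) = 50.6 / 7.84 = 6.45

6.45 deg


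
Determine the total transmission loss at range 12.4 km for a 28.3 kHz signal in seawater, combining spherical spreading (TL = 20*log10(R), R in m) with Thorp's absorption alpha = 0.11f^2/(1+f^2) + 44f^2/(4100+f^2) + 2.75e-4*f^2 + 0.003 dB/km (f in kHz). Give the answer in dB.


Step 1 (Thorp): alpha = 0.11*800.89/(1+800.89) + 44*800.89/(4100+800.89) + 2.75e-4*800.89 + 0.003 = 7.5235 dB/km
Step 2: TL_spread = 20*log10(12400) = 81.87 dB
Step 3: TL_abs = alpha*R = 7.5235 * 12.4 = 93.29 dB
Step 4: TL_total = 81.87 + 93.29 = 175.16

175.16 dB


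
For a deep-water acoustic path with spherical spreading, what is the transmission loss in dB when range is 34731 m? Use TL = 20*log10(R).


TL = 20*log10(34731) = 90.81

90.81 dB


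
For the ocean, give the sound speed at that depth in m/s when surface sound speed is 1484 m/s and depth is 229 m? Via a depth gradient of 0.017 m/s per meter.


c = 1484 + 0.017 * 229 = 1487.893

1487.893 m/s


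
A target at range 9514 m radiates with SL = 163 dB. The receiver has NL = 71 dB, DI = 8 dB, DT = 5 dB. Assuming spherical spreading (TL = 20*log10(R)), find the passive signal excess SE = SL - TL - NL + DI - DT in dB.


Step 1: TL = 20*log10(9514) = 79.57 dB
Step 2: SE = 163 - 79.57 - 71 + 8 - 5 = 15.43

15.43 dB


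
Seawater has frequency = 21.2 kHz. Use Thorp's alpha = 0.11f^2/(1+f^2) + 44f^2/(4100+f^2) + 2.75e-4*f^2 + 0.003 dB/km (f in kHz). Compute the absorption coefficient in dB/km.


f^2 = 449.44
alpha = 0.11*449.44/(1+449.44) + 44*449.44/(4100+449.44) + 2.75e-4*449.44 + 0.003 = 4.583

4.583 dB/km


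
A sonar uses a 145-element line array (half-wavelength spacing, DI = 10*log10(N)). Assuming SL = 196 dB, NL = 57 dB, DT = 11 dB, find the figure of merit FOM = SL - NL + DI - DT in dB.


Step 1: DI = 10*log10(145) = 21.61 dB
Step 2: FOM = SL - NL + DI - DT = 196 - 57 + 21.61 - 11 = 149.61

149.61 dB


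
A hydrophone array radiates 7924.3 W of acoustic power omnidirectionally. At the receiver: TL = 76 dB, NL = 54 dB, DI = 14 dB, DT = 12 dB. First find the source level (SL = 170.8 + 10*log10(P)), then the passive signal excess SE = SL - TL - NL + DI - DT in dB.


Step 1: SL = 170.8 + 10*log10(7924.3) = 209.79 dB
Step 2: SE = SL - TL - NL + DI - DT = 209.79 - 76 - 54 + 14 - 12 = 81.79

81.79 dB


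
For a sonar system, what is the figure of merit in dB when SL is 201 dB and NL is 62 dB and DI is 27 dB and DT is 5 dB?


FOM = SL - NL + DI - DT = 201 - 62 + 27 - 5 = 161

161 dB


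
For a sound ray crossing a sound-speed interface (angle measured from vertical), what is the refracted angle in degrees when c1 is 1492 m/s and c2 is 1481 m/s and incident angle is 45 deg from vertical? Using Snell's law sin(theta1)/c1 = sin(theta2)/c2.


sin(theta2) = (c2/c1)*sin(theta1) = (1481/1492)*sin(45 deg) = 0.70189
theta2 = arcsin(0.70189) = 44.58

44.58 deg


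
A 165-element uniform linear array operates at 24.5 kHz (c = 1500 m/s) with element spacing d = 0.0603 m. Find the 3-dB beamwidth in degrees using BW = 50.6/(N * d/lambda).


Step 1: lambda = 1500/24500 = 0.06122 m
Step 2: d/lambda = 0.0603/0.06122 = 0.985
Step 3: BW = 50.6/(N * d/lambda) = 50.6/(165 * 0.985) = 0.31

0.31 deg


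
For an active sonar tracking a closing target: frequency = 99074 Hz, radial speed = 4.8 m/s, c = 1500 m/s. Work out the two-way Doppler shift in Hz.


fd = 2*f*v/c = 2 * 99074 * 4.8 / 1500 = 634.07

634.07 Hz


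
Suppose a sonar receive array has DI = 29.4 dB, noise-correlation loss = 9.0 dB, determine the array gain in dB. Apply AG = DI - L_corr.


AG = DI - L_corr = 29.4 - 9.0 = 20.4

20.4 dB


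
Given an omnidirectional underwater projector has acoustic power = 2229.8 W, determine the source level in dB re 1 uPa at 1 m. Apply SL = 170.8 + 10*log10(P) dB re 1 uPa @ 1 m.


SL = 170.8 + 10*log10(2229.8) = 170.8 + 33.48 = 204.28

204.28 dB


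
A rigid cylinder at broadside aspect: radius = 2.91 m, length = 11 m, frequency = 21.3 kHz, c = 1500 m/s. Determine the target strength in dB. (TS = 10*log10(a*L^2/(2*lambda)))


33.98 dB


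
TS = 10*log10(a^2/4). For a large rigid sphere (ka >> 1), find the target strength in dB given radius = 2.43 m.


TS = 10*log10(2.43^2 / 4) = 10*log10(1.476225) = 1.69

1.69 dB


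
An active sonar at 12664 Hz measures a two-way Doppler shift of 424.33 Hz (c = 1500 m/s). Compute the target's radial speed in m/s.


From fd = 2*f*v/c, v = c*fd/(2*f) = 1500 * 424.33 / (2*12664) = 25.13

25.13 m/s


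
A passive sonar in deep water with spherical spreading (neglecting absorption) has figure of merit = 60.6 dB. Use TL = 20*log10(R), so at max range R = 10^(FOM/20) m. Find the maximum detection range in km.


At max range FOM = TL, so 20*log10(R) = 60.6
R = 10^(60.6/20) = 1071.52 m = 1.07 km

1.07 km


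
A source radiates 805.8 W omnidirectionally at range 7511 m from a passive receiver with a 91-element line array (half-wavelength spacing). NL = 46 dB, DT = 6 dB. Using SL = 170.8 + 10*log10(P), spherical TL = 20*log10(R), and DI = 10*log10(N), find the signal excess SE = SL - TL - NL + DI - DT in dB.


89.94 dB


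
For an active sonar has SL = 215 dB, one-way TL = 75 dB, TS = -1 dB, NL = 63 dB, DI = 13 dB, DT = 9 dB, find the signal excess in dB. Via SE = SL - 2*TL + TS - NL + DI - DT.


SE = SL - 2*TL + TS - NL + DI - DT = 215 - 2*75 + (-1) - 63 + 13 - 9 = 5

5 dB


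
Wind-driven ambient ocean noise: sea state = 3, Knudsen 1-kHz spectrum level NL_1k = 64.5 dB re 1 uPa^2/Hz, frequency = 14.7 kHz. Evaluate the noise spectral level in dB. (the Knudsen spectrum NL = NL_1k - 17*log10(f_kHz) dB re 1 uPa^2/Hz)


44.66 dB


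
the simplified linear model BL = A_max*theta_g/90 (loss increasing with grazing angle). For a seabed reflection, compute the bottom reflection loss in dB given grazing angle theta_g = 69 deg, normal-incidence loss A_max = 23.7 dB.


BL = A_max * theta_g / 90 = 23.7 * 69 / 90 = 18.17

18.17 dB


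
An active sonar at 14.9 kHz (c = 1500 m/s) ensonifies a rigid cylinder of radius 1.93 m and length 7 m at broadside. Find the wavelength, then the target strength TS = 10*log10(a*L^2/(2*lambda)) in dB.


Step 1: lambda = c/f = 1500/14900 = 0.10067 m
Step 2: TS = 10*log10(a*L^2/(2*lambda)) = 10*log10(1.93*7^2/(2*0.10067)) = 26.72

26.72 dB


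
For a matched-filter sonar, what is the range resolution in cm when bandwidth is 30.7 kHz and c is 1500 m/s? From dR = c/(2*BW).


dR = c/(2*BW) = 1500 / (2 * 30.7e3) = 0.0244 m = 2.44 cm

2.44 cm


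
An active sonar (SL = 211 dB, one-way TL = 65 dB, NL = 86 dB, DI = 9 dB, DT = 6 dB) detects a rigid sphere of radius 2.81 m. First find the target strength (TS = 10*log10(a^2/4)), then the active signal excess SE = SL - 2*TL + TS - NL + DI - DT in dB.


Step 1: TS = 10*log10(2.81^2/4) = 2.95 dB
Step 2: SE = SL - 2*TL + TS - NL + DI - DT = 211 - 2*65 + (2.95) - 86 + 9 - 6 = 0.95

0.95 dB


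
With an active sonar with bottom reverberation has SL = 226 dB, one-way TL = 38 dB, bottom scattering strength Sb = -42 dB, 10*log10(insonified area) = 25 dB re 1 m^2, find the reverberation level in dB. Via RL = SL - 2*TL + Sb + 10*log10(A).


RL = SL - 2*TL + Sb + 10*log10(A) = 226 - 2*38 + (-42) + 25 = 133

133 dB


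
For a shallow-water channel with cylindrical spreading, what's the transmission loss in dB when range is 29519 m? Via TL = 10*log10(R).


44.7 dB


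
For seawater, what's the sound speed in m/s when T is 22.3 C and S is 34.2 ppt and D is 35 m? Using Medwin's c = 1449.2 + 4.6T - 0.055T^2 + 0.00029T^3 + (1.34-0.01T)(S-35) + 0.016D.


1527.31 m/s


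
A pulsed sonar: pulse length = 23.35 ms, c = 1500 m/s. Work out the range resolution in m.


dR = c*tau/2 = 1500 * 23.35e-3 / 2 = 17.5125

17.5125 m


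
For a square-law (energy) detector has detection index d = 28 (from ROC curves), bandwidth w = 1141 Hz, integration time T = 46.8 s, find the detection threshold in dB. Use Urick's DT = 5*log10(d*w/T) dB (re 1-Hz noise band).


DT = 5*log10(d*w/T) = 5*log10(28 * 1141 / 46.8) = 5*log10(682.65) = 14.17

14.17 dB


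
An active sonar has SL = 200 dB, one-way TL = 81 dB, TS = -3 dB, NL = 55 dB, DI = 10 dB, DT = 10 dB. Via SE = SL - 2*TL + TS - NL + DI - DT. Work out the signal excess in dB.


SE = SL - 2*TL + TS - NL + DI - DT = 200 - 2*81 + (-3) - 55 + 10 - 10 = -20

-20 dB


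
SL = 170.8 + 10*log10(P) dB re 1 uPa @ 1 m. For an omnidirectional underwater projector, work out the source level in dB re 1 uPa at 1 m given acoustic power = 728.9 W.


SL = 170.8 + 10*log10(728.9) = 170.8 + 28.63 = 199.43

199.43 dB


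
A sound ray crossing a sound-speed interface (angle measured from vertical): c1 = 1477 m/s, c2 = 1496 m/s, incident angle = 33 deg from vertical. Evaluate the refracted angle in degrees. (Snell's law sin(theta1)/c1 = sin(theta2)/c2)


sin(theta2) = (c2/c1)*sin(theta1) = (1496/1477)*sin(33 deg) = 0.55165
theta2 = arcsin(0.55165) = 33.48

33.48 deg


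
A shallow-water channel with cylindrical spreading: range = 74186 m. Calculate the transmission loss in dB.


TL = 10*log10(74186) = 48.7

48.7 dB


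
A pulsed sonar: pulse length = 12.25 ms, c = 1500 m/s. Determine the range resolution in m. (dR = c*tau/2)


9.1875 m


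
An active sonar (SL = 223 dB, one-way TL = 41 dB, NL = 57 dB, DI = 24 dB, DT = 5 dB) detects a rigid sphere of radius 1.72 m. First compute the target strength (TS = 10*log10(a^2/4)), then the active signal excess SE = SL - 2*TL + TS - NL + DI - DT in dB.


Step 1: TS = 10*log10(1.72^2/4) = -1.31 dB
Step 2: SE = SL - 2*TL + TS - NL + DI - DT = 223 - 2*41 + (-1.31) - 57 + 24 - 5 = 101.69

101.69 dB


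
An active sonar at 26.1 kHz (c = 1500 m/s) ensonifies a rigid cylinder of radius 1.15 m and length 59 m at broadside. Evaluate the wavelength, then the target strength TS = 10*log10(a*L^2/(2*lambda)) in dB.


Step 1: lambda = c/f = 1500/26100 = 0.05747 m
Step 2: TS = 10*log10(a*L^2/(2*lambda)) = 10*log10(1.15*59^2/(2*0.05747)) = 45.42

45.42 dB


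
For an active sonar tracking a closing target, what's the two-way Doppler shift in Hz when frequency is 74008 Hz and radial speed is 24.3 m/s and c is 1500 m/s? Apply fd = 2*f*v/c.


2397.86 Hz


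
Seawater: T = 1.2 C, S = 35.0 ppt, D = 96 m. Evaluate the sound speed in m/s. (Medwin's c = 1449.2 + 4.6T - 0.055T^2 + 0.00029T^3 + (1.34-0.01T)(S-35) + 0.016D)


1456.18 m/s


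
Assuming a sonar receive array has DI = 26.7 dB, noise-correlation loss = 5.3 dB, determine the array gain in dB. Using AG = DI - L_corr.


AG = DI - L_corr = 26.7 - 5.3 = 21.4

21.4 dB


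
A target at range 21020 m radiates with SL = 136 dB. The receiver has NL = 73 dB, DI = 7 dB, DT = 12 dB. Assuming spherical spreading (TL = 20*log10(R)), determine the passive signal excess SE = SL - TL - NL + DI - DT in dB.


Step 1: TL = 20*log10(21020) = 86.45 dB
Step 2: SE = 136 - 86.45 - 73 + 7 - 12 = -28.45

-28.45 dB
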